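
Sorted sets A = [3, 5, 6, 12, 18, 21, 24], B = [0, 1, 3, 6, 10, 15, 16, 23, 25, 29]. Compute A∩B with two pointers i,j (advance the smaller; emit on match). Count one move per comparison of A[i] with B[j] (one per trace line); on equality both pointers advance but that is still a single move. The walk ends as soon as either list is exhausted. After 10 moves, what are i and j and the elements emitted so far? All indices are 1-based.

i=6, j=8, emitted=[3, 6]

[i=1,j=1] 3>0 → j++
[i=1,j=2] 3>1 → j++
[i=1,j=3] 3==3 emit → i++,j++
[i=2,j=4] 5<6 → i++
[i=3,j=4] 6==6 emit → i++,j++
[i=4,j=5] 12>10 → j++
[i=4,j=6] 12<15 → i++
[i=5,j=6] 18>15 → j++
[i=5,j=7] 18>16 → j++
[i=5,j=8] 18<23 → i++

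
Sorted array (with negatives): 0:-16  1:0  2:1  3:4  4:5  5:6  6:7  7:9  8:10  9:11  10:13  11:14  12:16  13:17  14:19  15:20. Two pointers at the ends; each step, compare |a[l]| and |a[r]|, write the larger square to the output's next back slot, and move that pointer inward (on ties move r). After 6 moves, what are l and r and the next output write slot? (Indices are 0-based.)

[0,15] |-16|<=|20| out[15]=400 → r--
[0,14] |-16|<=|19| out[14]=361 → r--
[0,13] |-16|<=|17| out[13]=289 → r--
[0,12] |-16|<=|16| out[12]=256 → r--
[0,11] |-16|>|14| out[11]=256 → l++
[1,11] |0|<=|14| out[10]=196 → r--

l=1, r=10, next write slot=9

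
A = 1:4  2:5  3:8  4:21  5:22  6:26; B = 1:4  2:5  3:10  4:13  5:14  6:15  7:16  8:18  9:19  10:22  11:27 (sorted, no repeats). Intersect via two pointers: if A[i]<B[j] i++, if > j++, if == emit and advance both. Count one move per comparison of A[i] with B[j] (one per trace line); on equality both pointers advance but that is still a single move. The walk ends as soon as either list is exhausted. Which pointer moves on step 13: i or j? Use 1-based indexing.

i

i=1 j=1: 4==4 emit, i++,j++
i=2 j=2: 5==5 emit, i++,j++
i=3 j=3: 8<10, i++
i=4 j=3: 21>10, j++
i=4 j=4: 21>13, j++
i=4 j=5: 21>14, j++
i=4 j=6: 21>15, j++
i=4 j=7: 21>16, j++
i=4 j=8: 21>18, j++
i=4 j=9: 21>19, j++
i=4 j=10: 21<22, i++
i=5 j=10: 22==22 emit, i++,j++
i=6 j=11: 26<27, i++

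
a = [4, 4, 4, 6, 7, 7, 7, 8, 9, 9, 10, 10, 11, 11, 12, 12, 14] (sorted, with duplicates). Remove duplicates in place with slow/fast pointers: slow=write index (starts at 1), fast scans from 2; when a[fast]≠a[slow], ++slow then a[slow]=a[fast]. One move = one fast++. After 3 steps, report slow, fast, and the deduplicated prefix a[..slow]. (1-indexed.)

slow=1 fast=2: a[fast]=4=a[slow] dup, fast++
slow=1 fast=3: a[fast]=4=a[slow] dup, fast++
slow=1 fast=4: a[fast]=6≠a[slow]=4 write a[2]=6, slow++,fast++

slow=2, fast=5, prefix=[4, 6]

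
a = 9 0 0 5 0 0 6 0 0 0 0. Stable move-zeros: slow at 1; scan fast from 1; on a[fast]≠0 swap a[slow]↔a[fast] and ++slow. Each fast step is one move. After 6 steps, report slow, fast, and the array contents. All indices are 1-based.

slow=3, fast=7, a=[9, 5, 0, 0, 0, 0, 6, 0, 0, 0, 0]

(s=1,f=1) a[fast]=9≠0 swap→a[1]=9 → slow++,fast++
(s=2,f=2) a[fast]=0 → fast++
(s=2,f=3) a[fast]=0 → fast++
(s=2,f=4) a[fast]=5≠0 swap→a[2]=5 → slow++,fast++
(s=3,f=5) a[fast]=0 → fast++
(s=3,f=6) a[fast]=0 → fast++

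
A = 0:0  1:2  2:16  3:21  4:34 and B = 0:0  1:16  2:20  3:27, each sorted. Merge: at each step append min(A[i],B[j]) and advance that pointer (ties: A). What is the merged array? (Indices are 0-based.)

i=0 j=0: A[i]=0<=B[j]=0 take 0, i++
i=1 j=0: A[i]=2>B[j]=0 take 0, j++
i=1 j=1: A[i]=2<=B[j]=16 take 2, i++
i=2 j=1: A[i]=16<=B[j]=16 take 16, i++
i=3 j=1: A[i]=21>B[j]=16 take 16, j++
i=3 j=2: A[i]=21>B[j]=20 take 20, j++
i=3 j=3: A[i]=21<=B[j]=27 take 21, i++
i=4 j=3: A[i]=34>B[j]=27 take 27, j++
i=4 j=4: B done, take A[i]=34, i++

[0, 0, 2, 16, 16, 20, 21, 27, 34]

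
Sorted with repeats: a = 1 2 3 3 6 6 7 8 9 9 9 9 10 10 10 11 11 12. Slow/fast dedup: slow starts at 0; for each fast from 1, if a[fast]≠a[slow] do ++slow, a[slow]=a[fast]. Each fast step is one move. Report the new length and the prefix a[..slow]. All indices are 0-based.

length 10; prefix = [1, 2, 3, 6, 7, 8, 9, 10, 11, 12]

(s=0,f=1) a[fast]=2≠a[slow]=1 write a[1]=2 → slow++,fast++
(s=1,f=2) a[fast]=3≠a[slow]=2 write a[2]=3 → slow++,fast++
(s=2,f=3) a[fast]=3=a[slow] dup → fast++
(s=2,f=4) a[fast]=6≠a[slow]=3 write a[3]=6 → slow++,fast++
(s=3,f=5) a[fast]=6=a[slow] dup → fast++
(s=3,f=6) a[fast]=7≠a[slow]=6 write a[4]=7 → slow++,fast++
(s=4,f=7) a[fast]=8≠a[slow]=7 write a[5]=8 → slow++,fast++
(s=5,f=8) a[fast]=9≠a[slow]=8 write a[6]=9 → slow++,fast++
(s=6,f=9) a[fast]=9=a[slow] dup → fast++
(s=6,f=10) a[fast]=9=a[slow] dup → fast++
(s=6,f=11) a[fast]=9=a[slow] dup → fast++
(s=6,f=12) a[fast]=10≠a[slow]=9 write a[7]=10 → slow++,fast++
(s=7,f=13) a[fast]=10=a[slow] dup → fast++
(s=7,f=14) a[fast]=10=a[slow] dup → fast++
(s=7,f=15) a[fast]=11≠a[slow]=10 write a[8]=11 → slow++,fast++
(s=8,f=16) a[fast]=11=a[slow] dup → fast++
(s=8,f=17) a[fast]=12≠a[slow]=11 write a[9]=12 → slow++,fast++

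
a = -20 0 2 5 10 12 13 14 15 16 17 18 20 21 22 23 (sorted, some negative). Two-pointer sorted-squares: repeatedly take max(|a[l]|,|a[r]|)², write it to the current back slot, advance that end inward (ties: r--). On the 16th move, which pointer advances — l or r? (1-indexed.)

r

l=1 r=16: |-20|<=|23| out[16]=529, r--
l=1 r=15: |-20|<=|22| out[15]=484, r--
l=1 r=14: |-20|<=|21| out[14]=441, r--
l=1 r=13: |-20|<=|20| out[13]=400, r--
l=1 r=12: |-20|>|18| out[12]=400, l++
l=2 r=12: |0|<=|18| out[11]=324, r--
l=2 r=11: |0|<=|17| out[10]=289, r--
l=2 r=10: |0|<=|16| out[9]=256, r--
l=2 r=9: |0|<=|15| out[8]=225, r--
l=2 r=8: |0|<=|14| out[7]=196, r--
l=2 r=7: |0|<=|13| out[6]=169, r--
l=2 r=6: |0|<=|12| out[5]=144, r--
l=2 r=5: |0|<=|10| out[4]=100, r--
l=2 r=4: |0|<=|5| out[3]=25, r--
l=2 r=3: |0|<=|2| out[2]=4, r--
l=2 r=2: |0|<=|0| out[1]=0, r--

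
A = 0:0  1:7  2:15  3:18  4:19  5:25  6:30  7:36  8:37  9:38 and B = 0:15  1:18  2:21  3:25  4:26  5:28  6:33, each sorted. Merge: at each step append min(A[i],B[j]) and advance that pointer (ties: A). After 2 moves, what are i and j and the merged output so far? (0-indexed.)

i=0 j=0: A[i]=0<=B[j]=15 take 0, i++
i=1 j=0: A[i]=7<=B[j]=15 take 7, i++

i=2, j=0, merged so far=[0, 7]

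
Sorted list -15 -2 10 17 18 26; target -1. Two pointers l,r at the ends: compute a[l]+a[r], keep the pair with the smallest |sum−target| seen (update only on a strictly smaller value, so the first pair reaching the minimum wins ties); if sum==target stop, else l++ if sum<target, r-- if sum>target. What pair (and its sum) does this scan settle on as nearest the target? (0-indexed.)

[0,5] -15+26=11 d=12 * → r--
[0,4] -15+18=3 d=4 * → r--
[0,3] -15+17=2 d=3 * → r--
[0,2] -15+10=-5 d=4 → l++
[1,2] -2+10=8 d=9 → r--

pair (-15, 17) with sum 2 (|Δ|=3)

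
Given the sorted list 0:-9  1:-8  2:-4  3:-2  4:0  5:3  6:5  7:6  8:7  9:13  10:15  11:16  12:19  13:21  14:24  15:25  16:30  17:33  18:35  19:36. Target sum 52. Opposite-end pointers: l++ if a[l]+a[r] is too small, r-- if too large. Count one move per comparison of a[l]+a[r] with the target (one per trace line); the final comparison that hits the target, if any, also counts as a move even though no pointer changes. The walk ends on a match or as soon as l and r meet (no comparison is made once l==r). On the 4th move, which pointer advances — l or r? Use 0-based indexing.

[0,19] -9+36=27 <52 → l++
[1,19] -8+36=28 <52 → l++
[2,19] -4+36=32 <52 → l++
[3,19] -2+36=34 <52 → l++

l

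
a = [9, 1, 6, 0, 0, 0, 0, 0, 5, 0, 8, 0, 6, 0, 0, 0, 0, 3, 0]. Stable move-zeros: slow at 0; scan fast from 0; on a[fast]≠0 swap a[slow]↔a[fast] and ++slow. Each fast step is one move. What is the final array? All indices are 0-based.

(s=0,f=0) a[fast]=9≠0 swap→a[0]=9 → slow++,fast++
(s=1,f=1) a[fast]=1≠0 swap→a[1]=1 → slow++,fast++
(s=2,f=2) a[fast]=6≠0 swap→a[2]=6 → slow++,fast++
(s=3,f=3) a[fast]=0 → fast++
(s=3,f=4) a[fast]=0 → fast++
(s=3,f=5) a[fast]=0 → fast++
(s=3,f=6) a[fast]=0 → fast++
(s=3,f=7) a[fast]=0 → fast++
(s=3,f=8) a[fast]=5≠0 swap→a[3]=5 → slow++,fast++
(s=4,f=9) a[fast]=0 → fast++
(s=4,f=10) a[fast]=8≠0 swap→a[4]=8 → slow++,fast++
(s=5,f=11) a[fast]=0 → fast++
(s=5,f=12) a[fast]=6≠0 swap→a[5]=6 → slow++,fast++
(s=6,f=13) a[fast]=0 → fast++
(s=6,f=14) a[fast]=0 → fast++
(s=6,f=15) a[fast]=0 → fast++
(s=6,f=16) a[fast]=0 → fast++
(s=6,f=17) a[fast]=3≠0 swap→a[6]=3 → slow++,fast++
(s=7,f=18) a[fast]=0 → fast++

[9, 1, 6, 5, 8, 6, 3, 0, 0, 0, 0, 0, 0, 0, 0, 0, 0, 0, 0]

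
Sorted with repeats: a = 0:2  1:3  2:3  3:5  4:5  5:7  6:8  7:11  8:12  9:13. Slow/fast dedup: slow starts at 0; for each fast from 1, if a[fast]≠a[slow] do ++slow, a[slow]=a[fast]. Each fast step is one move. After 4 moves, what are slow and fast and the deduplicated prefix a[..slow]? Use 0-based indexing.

slow=2, fast=5, prefix=[2, 3, 5]

(s=0,f=1) a[fast]=3≠a[slow]=2 write a[1]=3 → slow++,fast++
(s=1,f=2) a[fast]=3=a[slow] dup → fast++
(s=1,f=3) a[fast]=5≠a[slow]=3 write a[2]=5 → slow++,fast++
(s=2,f=4) a[fast]=5=a[slow] dup → fast++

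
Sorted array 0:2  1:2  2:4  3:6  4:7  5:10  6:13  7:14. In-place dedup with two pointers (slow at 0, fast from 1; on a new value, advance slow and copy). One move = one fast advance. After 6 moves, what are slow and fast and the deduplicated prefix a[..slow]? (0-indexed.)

slow=0 fast=1: a[fast]=2=a[slow] dup, fast++
slow=0 fast=2: a[fast]=4≠a[slow]=2 write a[1]=4, slow++,fast++
slow=1 fast=3: a[fast]=6≠a[slow]=4 write a[2]=6, slow++,fast++
slow=2 fast=4: a[fast]=7≠a[slow]=6 write a[3]=7, slow++,fast++
slow=3 fast=5: a[fast]=10≠a[slow]=7 write a[4]=10, slow++,fast++
slow=4 fast=6: a[fast]=13≠a[slow]=10 write a[5]=13, slow++,fast++

slow=5, fast=7, prefix=[2, 4, 6, 7, 10, 13]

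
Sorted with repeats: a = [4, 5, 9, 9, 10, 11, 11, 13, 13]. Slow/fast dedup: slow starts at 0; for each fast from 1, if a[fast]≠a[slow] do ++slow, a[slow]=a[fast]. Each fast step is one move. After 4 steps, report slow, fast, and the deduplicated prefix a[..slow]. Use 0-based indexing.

slow=0 fast=1: a[fast]=5≠a[slow]=4 write a[1]=5, slow++,fast++
slow=1 fast=2: a[fast]=9≠a[slow]=5 write a[2]=9, slow++,fast++
slow=2 fast=3: a[fast]=9=a[slow] dup, fast++
slow=2 fast=4: a[fast]=10≠a[slow]=9 write a[3]=10, slow++,fast++

slow=3, fast=5, prefix=[4, 5, 9, 10]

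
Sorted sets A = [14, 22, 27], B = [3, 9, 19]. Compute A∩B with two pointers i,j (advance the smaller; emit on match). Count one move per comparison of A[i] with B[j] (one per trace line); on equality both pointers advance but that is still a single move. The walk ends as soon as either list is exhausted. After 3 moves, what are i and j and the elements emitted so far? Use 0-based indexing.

i=0 j=0: 14>3, j++
i=0 j=1: 14>9, j++
i=0 j=2: 14<19, i++

i=1, j=2, emitted=[]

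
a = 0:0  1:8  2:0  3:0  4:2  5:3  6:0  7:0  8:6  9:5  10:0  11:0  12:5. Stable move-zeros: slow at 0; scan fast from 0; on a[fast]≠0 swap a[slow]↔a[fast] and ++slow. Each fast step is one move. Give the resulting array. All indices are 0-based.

slow=0 fast=0: a[fast]=0, fast++
slow=0 fast=1: a[fast]=8≠0 swap→a[0]=8, slow++,fast++
slow=1 fast=2: a[fast]=0, fast++
slow=1 fast=3: a[fast]=0, fast++
slow=1 fast=4: a[fast]=2≠0 swap→a[1]=2, slow++,fast++
slow=2 fast=5: a[fast]=3≠0 swap→a[2]=3, slow++,fast++
slow=3 fast=6: a[fast]=0, fast++
slow=3 fast=7: a[fast]=0, fast++
slow=3 fast=8: a[fast]=6≠0 swap→a[3]=6, slow++,fast++
slow=4 fast=9: a[fast]=5≠0 swap→a[4]=5, slow++,fast++
slow=5 fast=10: a[fast]=0, fast++
slow=5 fast=11: a[fast]=0, fast++
slow=5 fast=12: a[fast]=5≠0 swap→a[5]=5, slow++,fast++

[8, 2, 3, 6, 5, 5, 0, 0, 0, 0, 0, 0, 0]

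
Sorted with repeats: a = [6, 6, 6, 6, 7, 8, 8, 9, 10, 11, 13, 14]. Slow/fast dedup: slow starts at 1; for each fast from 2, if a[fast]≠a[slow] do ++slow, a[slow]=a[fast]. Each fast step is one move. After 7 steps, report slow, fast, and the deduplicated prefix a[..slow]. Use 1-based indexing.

slow=4, fast=9, prefix=[6, 7, 8, 9]

(s=1,f=2) a[fast]=6=a[slow] dup → fast++
(s=1,f=3) a[fast]=6=a[slow] dup → fast++
(s=1,f=4) a[fast]=6=a[slow] dup → fast++
(s=1,f=5) a[fast]=7≠a[slow]=6 write a[2]=7 → slow++,fast++
(s=2,f=6) a[fast]=8≠a[slow]=7 write a[3]=8 → slow++,fast++
(s=3,f=7) a[fast]=8=a[slow] dup → fast++
(s=3,f=8) a[fast]=9≠a[slow]=8 write a[4]=9 → slow++,fast++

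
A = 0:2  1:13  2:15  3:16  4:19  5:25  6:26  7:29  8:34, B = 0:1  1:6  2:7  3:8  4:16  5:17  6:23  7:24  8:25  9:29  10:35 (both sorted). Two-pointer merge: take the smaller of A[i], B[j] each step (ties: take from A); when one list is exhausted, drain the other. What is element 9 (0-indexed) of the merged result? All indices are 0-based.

[i=0,j=0] A[i]=2>B[j]=1 take 1 → j++
[i=0,j=1] A[i]=2<=B[j]=6 take 2 → i++
[i=1,j=1] A[i]=13>B[j]=6 take 6 → j++
[i=1,j=2] A[i]=13>B[j]=7 take 7 → j++
[i=1,j=3] A[i]=13>B[j]=8 take 8 → j++
[i=1,j=4] A[i]=13<=B[j]=16 take 13 → i++
[i=2,j=4] A[i]=15<=B[j]=16 take 15 → i++
[i=3,j=4] A[i]=16<=B[j]=16 take 16 → i++
[i=4,j=4] A[i]=19>B[j]=16 take 16 → j++
[i=4,j=5] A[i]=19>B[j]=17 take 17 → j++
[i=4,j=6] A[i]=19<=B[j]=23 take 19 → i++
[i=5,j=6] A[i]=25>B[j]=23 take 23 → j++
[i=5,j=7] A[i]=25>B[j]=24 take 24 → j++
[i=5,j=8] A[i]=25<=B[j]=25 take 25 → i++
[i=6,j=8] A[i]=26>B[j]=25 take 25 → j++
[i=6,j=9] A[i]=26<=B[j]=29 take 26 → i++
[i=7,j=9] A[i]=29<=B[j]=29 take 29 → i++
[i=8,j=9] A[i]=34>B[j]=29 take 29 → j++
[i=8,j=10] A[i]=34<=B[j]=35 take 34 → i++
[i=9,j=10] A done, take B[j]=35 → j++

merged[9] = 17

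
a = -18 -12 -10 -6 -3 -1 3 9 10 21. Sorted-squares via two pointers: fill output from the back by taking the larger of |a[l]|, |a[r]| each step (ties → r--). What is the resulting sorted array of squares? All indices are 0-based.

[1, 9, 9, 36, 81, 100, 100, 144, 324, 441]

[0,9] |-18|<=|21| out[9]=441 → r--
[0,8] |-18|>|10| out[8]=324 → l++
[1,8] |-12|>|10| out[7]=144 → l++
[2,8] |-10|<=|10| out[6]=100 → r--
[2,7] |-10|>|9| out[5]=100 → l++
[3,7] |-6|<=|9| out[4]=81 → r--
[3,6] |-6|>|3| out[3]=36 → l++
[4,6] |-3|<=|3| out[2]=9 → r--
[4,5] |-3|>|-1| out[1]=9 → l++
[5,5] |-1|<=|-1| out[0]=1 → r--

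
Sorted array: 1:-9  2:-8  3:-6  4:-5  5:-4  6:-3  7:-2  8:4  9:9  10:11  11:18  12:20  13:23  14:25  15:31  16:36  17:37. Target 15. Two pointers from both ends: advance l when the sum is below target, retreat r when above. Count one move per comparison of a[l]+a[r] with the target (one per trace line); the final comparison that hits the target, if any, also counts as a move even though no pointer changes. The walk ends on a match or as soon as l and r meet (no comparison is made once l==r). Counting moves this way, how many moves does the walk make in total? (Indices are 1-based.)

[1,17] -9+37=28 >15 → r--
[1,16] -9+36=27 >15 → r--
[1,15] -9+31=22 >15 → r--
[1,14] -9+25=16 >15 → r--
[1,13] -9+23=14 <15 → l++
[2,13] -8+23=15 → found

6 moves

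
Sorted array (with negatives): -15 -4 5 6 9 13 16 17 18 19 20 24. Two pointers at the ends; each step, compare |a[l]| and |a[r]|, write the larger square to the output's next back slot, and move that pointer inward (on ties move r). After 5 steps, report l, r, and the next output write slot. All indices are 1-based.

l=1, r=7, next write slot=7

l=1 r=12: |-15|<=|24| out[12]=576, r--
l=1 r=11: |-15|<=|20| out[11]=400, r--
l=1 r=10: |-15|<=|19| out[10]=361, r--
l=1 r=9: |-15|<=|18| out[9]=324, r--
l=1 r=8: |-15|<=|17| out[8]=289, r--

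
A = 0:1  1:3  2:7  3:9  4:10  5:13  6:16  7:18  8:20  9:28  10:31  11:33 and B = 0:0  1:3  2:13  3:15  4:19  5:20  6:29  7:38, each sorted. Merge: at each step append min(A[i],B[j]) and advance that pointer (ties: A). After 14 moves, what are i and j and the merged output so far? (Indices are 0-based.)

[i=0,j=0] A[i]=1>B[j]=0 take 0 → j++
[i=0,j=1] A[i]=1<=B[j]=3 take 1 → i++
[i=1,j=1] A[i]=3<=B[j]=3 take 3 → i++
[i=2,j=1] A[i]=7>B[j]=3 take 3 → j++
[i=2,j=2] A[i]=7<=B[j]=13 take 7 → i++
[i=3,j=2] A[i]=9<=B[j]=13 take 9 → i++
[i=4,j=2] A[i]=10<=B[j]=13 take 10 → i++
[i=5,j=2] A[i]=13<=B[j]=13 take 13 → i++
[i=6,j=2] A[i]=16>B[j]=13 take 13 → j++
[i=6,j=3] A[i]=16>B[j]=15 take 15 → j++
[i=6,j=4] A[i]=16<=B[j]=19 take 16 → i++
[i=7,j=4] A[i]=18<=B[j]=19 take 18 → i++
[i=8,j=4] A[i]=20>B[j]=19 take 19 → j++
[i=8,j=5] A[i]=20<=B[j]=20 take 20 → i++

i=9, j=5, merged so far=[0, 1, 3, 3, 7, 9, 10, 13, 13, 15, 16, 18, 19, 20]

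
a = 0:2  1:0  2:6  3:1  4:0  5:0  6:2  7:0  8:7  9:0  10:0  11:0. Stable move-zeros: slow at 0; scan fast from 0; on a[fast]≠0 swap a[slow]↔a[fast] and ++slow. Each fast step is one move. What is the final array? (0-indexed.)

slow=0 fast=0: a[fast]=2≠0 swap→a[0]=2, slow++,fast++
slow=1 fast=1: a[fast]=0, fast++
slow=1 fast=2: a[fast]=6≠0 swap→a[1]=6, slow++,fast++
slow=2 fast=3: a[fast]=1≠0 swap→a[2]=1, slow++,fast++
slow=3 fast=4: a[fast]=0, fast++
slow=3 fast=5: a[fast]=0, fast++
slow=3 fast=6: a[fast]=2≠0 swap→a[3]=2, slow++,fast++
slow=4 fast=7: a[fast]=0, fast++
slow=4 fast=8: a[fast]=7≠0 swap→a[4]=7, slow++,fast++
slow=5 fast=9: a[fast]=0, fast++
slow=5 fast=10: a[fast]=0, fast++
slow=5 fast=11: a[fast]=0, fast++

[2, 6, 1, 2, 7, 0, 0, 0, 0, 0, 0, 0]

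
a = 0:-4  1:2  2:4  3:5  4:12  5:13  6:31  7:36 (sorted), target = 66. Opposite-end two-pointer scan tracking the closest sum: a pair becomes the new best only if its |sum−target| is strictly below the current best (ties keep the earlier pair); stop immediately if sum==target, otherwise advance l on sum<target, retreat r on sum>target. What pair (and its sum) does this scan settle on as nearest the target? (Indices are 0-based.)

pair (31, 36) with sum 67 (|Δ|=1)

l=0 r=7: -4+36=32 d=34 *, l++
l=1 r=7: 2+36=38 d=28 *, l++
l=2 r=7: 4+36=40 d=26 *, l++
l=3 r=7: 5+36=41 d=25 *, l++
l=4 r=7: 12+36=48 d=18 *, l++
l=5 r=7: 13+36=49 d=17 *, l++
l=6 r=7: 31+36=67 d=1 *, r--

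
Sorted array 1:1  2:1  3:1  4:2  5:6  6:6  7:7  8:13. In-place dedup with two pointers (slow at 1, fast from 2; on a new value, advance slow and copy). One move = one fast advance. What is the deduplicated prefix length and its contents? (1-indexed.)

length 5; prefix = [1, 2, 6, 7, 13]

slow=1 fast=2: a[fast]=1=a[slow] dup, fast++
slow=1 fast=3: a[fast]=1=a[slow] dup, fast++
slow=1 fast=4: a[fast]=2≠a[slow]=1 write a[2]=2, slow++,fast++
slow=2 fast=5: a[fast]=6≠a[slow]=2 write a[3]=6, slow++,fast++
slow=3 fast=6: a[fast]=6=a[slow] dup, fast++
slow=3 fast=7: a[fast]=7≠a[slow]=6 write a[4]=7, slow++,fast++
slow=4 fast=8: a[fast]=13≠a[slow]=7 write a[5]=13, slow++,fast++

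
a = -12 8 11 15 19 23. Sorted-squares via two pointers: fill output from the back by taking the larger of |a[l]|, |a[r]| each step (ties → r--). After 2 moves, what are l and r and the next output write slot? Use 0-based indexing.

[0,5] |-12|<=|23| out[5]=529 → r--
[0,4] |-12|<=|19| out[4]=361 → r--

l=0, r=3, next write slot=3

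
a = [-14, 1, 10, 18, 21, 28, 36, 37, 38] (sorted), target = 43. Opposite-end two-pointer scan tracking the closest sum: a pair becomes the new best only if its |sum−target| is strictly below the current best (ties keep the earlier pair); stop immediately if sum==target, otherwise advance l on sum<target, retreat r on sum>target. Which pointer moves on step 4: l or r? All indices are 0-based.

r

[0,8] -14+38=24 d=19 * → l++
[1,8] 1+38=39 d=4 * → l++
[2,8] 10+38=48 d=5 → r--
[2,7] 10+37=47 d=4 → r--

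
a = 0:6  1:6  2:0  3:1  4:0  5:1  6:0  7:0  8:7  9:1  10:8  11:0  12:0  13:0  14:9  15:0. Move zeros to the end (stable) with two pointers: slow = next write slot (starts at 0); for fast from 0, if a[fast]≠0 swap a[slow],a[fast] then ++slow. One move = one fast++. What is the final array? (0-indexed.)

(s=0,f=0) a[fast]=6≠0 swap→a[0]=6 → slow++,fast++
(s=1,f=1) a[fast]=6≠0 swap→a[1]=6 → slow++,fast++
(s=2,f=2) a[fast]=0 → fast++
(s=2,f=3) a[fast]=1≠0 swap→a[2]=1 → slow++,fast++
(s=3,f=4) a[fast]=0 → fast++
(s=3,f=5) a[fast]=1≠0 swap→a[3]=1 → slow++,fast++
(s=4,f=6) a[fast]=0 → fast++
(s=4,f=7) a[fast]=0 → fast++
(s=4,f=8) a[fast]=7≠0 swap→a[4]=7 → slow++,fast++
(s=5,f=9) a[fast]=1≠0 swap→a[5]=1 → slow++,fast++
(s=6,f=10) a[fast]=8≠0 swap→a[6]=8 → slow++,fast++
(s=7,f=11) a[fast]=0 → fast++
(s=7,f=12) a[fast]=0 → fast++
(s=7,f=13) a[fast]=0 → fast++
(s=7,f=14) a[fast]=9≠0 swap→a[7]=9 → slow++,fast++
(s=8,f=15) a[fast]=0 → fast++

[6, 6, 1, 1, 7, 1, 8, 9, 0, 0, 0, 0, 0, 0, 0, 0]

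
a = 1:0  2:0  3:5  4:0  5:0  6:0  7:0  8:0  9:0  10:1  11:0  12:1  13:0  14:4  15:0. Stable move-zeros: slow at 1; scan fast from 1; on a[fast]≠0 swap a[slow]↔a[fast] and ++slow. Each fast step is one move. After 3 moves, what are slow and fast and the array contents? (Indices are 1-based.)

slow=2, fast=4, a=[5, 0, 0, 0, 0, 0, 0, 0, 0, 1, 0, 1, 0, 4, 0]

slow=1 fast=1: a[fast]=0, fast++
slow=1 fast=2: a[fast]=0, fast++
slow=1 fast=3: a[fast]=5≠0 swap→a[1]=5, slow++,fast++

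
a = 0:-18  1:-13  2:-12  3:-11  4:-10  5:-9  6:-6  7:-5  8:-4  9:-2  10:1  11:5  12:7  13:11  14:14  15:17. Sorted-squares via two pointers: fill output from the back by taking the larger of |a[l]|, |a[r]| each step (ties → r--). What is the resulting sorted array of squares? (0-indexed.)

l=0 r=15: |-18|>|17| out[15]=324, l++
l=1 r=15: |-13|<=|17| out[14]=289, r--
l=1 r=14: |-13|<=|14| out[13]=196, r--
l=1 r=13: |-13|>|11| out[12]=169, l++
l=2 r=13: |-12|>|11| out[11]=144, l++
l=3 r=13: |-11|<=|11| out[10]=121, r--
l=3 r=12: |-11|>|7| out[9]=121, l++
l=4 r=12: |-10|>|7| out[8]=100, l++
l=5 r=12: |-9|>|7| out[7]=81, l++
l=6 r=12: |-6|<=|7| out[6]=49, r--
l=6 r=11: |-6|>|5| out[5]=36, l++
l=7 r=11: |-5|<=|5| out[4]=25, r--
l=7 r=10: |-5|>|1| out[3]=25, l++
l=8 r=10: |-4|>|1| out[2]=16, l++
l=9 r=10: |-2|>|1| out[1]=4, l++
l=10 r=10: |1|<=|1| out[0]=1, r--

[1, 4, 16, 25, 25, 36, 49, 81, 100, 121, 121, 144, 169, 196, 289, 324]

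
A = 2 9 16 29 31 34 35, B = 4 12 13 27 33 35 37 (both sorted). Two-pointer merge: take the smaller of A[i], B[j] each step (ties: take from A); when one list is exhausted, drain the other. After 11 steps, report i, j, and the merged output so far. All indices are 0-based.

[i=0,j=0] A[i]=2<=B[j]=4 take 2 → i++
[i=1,j=0] A[i]=9>B[j]=4 take 4 → j++
[i=1,j=1] A[i]=9<=B[j]=12 take 9 → i++
[i=2,j=1] A[i]=16>B[j]=12 take 12 → j++
[i=2,j=2] A[i]=16>B[j]=13 take 13 → j++
[i=2,j=3] A[i]=16<=B[j]=27 take 16 → i++
[i=3,j=3] A[i]=29>B[j]=27 take 27 → j++
[i=3,j=4] A[i]=29<=B[j]=33 take 29 → i++
[i=4,j=4] A[i]=31<=B[j]=33 take 31 → i++
[i=5,j=4] A[i]=34>B[j]=33 take 33 → j++
[i=5,j=5] A[i]=34<=B[j]=35 take 34 → i++

i=6, j=5, merged so far=[2, 4, 9, 12, 13, 16, 27, 29, 31, 33, 34]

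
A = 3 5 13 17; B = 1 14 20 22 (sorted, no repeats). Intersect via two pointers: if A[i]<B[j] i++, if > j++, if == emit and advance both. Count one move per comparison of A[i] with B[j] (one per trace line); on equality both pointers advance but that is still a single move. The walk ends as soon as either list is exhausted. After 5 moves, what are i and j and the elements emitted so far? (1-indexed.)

i=4, j=3, emitted=[]

i=1 j=1: 3>1, j++
i=1 j=2: 3<14, i++
i=2 j=2: 5<14, i++
i=3 j=2: 13<14, i++
i=4 j=2: 17>14, j++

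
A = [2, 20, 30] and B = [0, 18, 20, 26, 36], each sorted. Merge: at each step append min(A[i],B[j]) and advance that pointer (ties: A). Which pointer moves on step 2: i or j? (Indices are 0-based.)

i=0 j=0: A[i]=2>B[j]=0 take 0, j++
i=0 j=1: A[i]=2<=B[j]=18 take 2, i++

i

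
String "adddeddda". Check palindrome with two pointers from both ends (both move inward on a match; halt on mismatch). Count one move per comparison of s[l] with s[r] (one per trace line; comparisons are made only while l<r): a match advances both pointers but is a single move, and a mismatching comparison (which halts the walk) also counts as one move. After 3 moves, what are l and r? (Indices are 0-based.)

l=3, r=5

[0,8] 'a'=='a' → l++,r--
[1,7] 'd'=='d' → l++,r--
[2,6] 'd'=='d' → l++,r--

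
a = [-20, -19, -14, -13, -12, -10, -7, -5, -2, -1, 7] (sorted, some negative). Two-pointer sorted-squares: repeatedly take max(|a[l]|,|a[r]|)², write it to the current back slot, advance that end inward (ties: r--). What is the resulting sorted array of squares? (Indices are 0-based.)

l=0 r=10: |-20|>|7| out[10]=400, l++
l=1 r=10: |-19|>|7| out[9]=361, l++
l=2 r=10: |-14|>|7| out[8]=196, l++
l=3 r=10: |-13|>|7| out[7]=169, l++
l=4 r=10: |-12|>|7| out[6]=144, l++
l=5 r=10: |-10|>|7| out[5]=100, l++
l=6 r=10: |-7|<=|7| out[4]=49, r--
l=6 r=9: |-7|>|-1| out[3]=49, l++
l=7 r=9: |-5|>|-1| out[2]=25, l++
l=8 r=9: |-2|>|-1| out[1]=4, l++
l=9 r=9: |-1|<=|-1| out[0]=1, r--

[1, 4, 25, 49, 49, 100, 144, 169, 196, 361, 400]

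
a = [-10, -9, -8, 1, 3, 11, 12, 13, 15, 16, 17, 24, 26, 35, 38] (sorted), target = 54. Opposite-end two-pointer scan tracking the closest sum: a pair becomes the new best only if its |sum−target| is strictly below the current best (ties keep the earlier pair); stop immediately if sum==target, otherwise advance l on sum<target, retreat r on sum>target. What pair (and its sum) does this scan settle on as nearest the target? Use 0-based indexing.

l=0 r=14: -10+38=28 d=26 *, l++
l=1 r=14: -9+38=29 d=25 *, l++
l=2 r=14: -8+38=30 d=24 *, l++
l=3 r=14: 1+38=39 d=15 *, l++
l=4 r=14: 3+38=41 d=13 *, l++
l=5 r=14: 11+38=49 d=5 *, l++
l=6 r=14: 12+38=50 d=4 *, l++
l=7 r=14: 13+38=51 d=3 *, l++
l=8 r=14: 15+38=53 d=1 *, l++
l=9 r=14: 16+38=54 d=0 *, stop

pair (16, 38) with sum 54 (|Δ|=0)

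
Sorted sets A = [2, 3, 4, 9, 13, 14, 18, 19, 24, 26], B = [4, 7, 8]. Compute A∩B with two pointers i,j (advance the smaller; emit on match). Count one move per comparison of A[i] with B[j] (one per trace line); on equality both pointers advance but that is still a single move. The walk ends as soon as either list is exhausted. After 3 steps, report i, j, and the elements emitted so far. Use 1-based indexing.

i=1 j=1: 2<4, i++
i=2 j=1: 3<4, i++
i=3 j=1: 4==4 emit, i++,j++

i=4, j=2, emitted=[4]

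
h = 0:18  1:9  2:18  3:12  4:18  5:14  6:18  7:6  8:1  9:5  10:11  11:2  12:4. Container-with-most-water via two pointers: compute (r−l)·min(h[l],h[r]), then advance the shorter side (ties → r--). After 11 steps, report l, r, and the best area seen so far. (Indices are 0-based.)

l=0, r=1, best area=110

[0,12] min(18,4)*12=48 best=48 * → r--
[0,11] min(18,2)*11=22 best=48 → r--
[0,10] min(18,11)*10=110 best=110 * → r--
[0,9] min(18,5)*9=45 best=110 → r--
[0,8] min(18,1)*8=8 best=110 → r--
[0,7] min(18,6)*7=42 best=110 → r--
[0,6] min(18,18)*6=108 best=110 → r--
[0,5] min(18,14)*5=70 best=110 → r--
[0,4] min(18,18)*4=72 best=110 → r--
[0,3] min(18,12)*3=36 best=110 → r--
[0,2] min(18,18)*2=36 best=110 → r--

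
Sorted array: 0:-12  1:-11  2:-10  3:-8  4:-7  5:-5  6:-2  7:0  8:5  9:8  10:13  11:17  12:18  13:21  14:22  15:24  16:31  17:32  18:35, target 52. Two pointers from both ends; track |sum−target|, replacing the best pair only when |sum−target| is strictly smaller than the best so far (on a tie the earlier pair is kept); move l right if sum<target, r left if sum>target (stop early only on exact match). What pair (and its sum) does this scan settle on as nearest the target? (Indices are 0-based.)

[0,18] -12+35=23 d=29 * → l++
[1,18] -11+35=24 d=28 * → l++
[2,18] -10+35=25 d=27 * → l++
[3,18] -8+35=27 d=25 * → l++
[4,18] -7+35=28 d=24 * → l++
[5,18] -5+35=30 d=22 * → l++
[6,18] -2+35=33 d=19 * → l++
[7,18] 0+35=35 d=17 * → l++
[8,18] 5+35=40 d=12 * → l++
[9,18] 8+35=43 d=9 * → l++
[10,18] 13+35=48 d=4 * → l++
[11,18] 17+35=52 d=0 * → stop

pair (17, 35) with sum 52 (|Δ|=0)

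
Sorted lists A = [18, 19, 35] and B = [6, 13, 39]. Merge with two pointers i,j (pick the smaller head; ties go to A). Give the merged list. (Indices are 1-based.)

i=1 j=1: A[i]=18>B[j]=6 take 6, j++
i=1 j=2: A[i]=18>B[j]=13 take 13, j++
i=1 j=3: A[i]=18<=B[j]=39 take 18, i++
i=2 j=3: A[i]=19<=B[j]=39 take 19, i++
i=3 j=3: A[i]=35<=B[j]=39 take 35, i++
i=4 j=3: A done, take B[j]=39, j++

[6, 13, 18, 19, 35, 39]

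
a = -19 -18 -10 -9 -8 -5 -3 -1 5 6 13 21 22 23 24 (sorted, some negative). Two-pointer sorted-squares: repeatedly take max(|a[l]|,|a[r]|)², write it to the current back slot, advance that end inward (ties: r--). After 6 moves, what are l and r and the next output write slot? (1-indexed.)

l=1 r=15: |-19|<=|24| out[15]=576, r--
l=1 r=14: |-19|<=|23| out[14]=529, r--
l=1 r=13: |-19|<=|22| out[13]=484, r--
l=1 r=12: |-19|<=|21| out[12]=441, r--
l=1 r=11: |-19|>|13| out[11]=361, l++
l=2 r=11: |-18|>|13| out[10]=324, l++

l=3, r=11, next write slot=9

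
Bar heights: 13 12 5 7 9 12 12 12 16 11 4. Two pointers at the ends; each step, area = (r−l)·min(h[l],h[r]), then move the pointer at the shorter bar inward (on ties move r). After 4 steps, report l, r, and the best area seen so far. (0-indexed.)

[0,10] min(13,4)*10=40 best=40 * → r--
[0,9] min(13,11)*9=99 best=99 * → r--
[0,8] min(13,16)*8=104 best=104 * → l++
[1,8] min(12,16)*7=84 best=104 → l++

l=2, r=8, best area=104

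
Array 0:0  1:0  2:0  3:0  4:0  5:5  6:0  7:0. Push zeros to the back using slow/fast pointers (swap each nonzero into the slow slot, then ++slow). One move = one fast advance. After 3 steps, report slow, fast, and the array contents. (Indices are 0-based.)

(s=0,f=0) a[fast]=0 → fast++
(s=0,f=1) a[fast]=0 → fast++
(s=0,f=2) a[fast]=0 → fast++

slow=0, fast=3, a=[0, 0, 0, 0, 0, 5, 0, 0]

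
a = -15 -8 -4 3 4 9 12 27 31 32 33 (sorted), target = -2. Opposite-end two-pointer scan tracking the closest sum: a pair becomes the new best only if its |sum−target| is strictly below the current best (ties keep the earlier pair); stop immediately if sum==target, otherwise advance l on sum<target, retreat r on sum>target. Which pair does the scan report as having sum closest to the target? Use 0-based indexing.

[0,10] -15+33=18 d=20 * → r--
[0,9] -15+32=17 d=19 * → r--
[0,8] -15+31=16 d=18 * → r--
[0,7] -15+27=12 d=14 * → r--
[0,6] -15+12=-3 d=1 * → l++
[1,6] -8+12=4 d=6 → r--
[1,5] -8+9=1 d=3 → r--
[1,4] -8+4=-4 d=2 → l++
[2,4] -4+4=0 d=2 → r--
[2,3] -4+3=-1 d=1 → r--

pair (-15, 12) with sum -3 (|Δ|=1)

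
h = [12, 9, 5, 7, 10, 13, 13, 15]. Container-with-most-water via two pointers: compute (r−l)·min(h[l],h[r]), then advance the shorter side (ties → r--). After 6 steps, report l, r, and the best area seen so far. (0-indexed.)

[0,7] min(12,15)*7=84 best=84 * → l++
[1,7] min(9,15)*6=54 best=84 → l++
[2,7] min(5,15)*5=25 best=84 → l++
[3,7] min(7,15)*4=28 best=84 → l++
[4,7] min(10,15)*3=30 best=84 → l++
[5,7] min(13,15)*2=26 best=84 → l++

l=6, r=7, best area=84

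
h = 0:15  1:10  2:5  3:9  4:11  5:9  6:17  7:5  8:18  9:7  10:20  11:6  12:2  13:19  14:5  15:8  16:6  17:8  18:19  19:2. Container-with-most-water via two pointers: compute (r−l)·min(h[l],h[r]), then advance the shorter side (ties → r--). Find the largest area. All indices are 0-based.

max area = 270

[0,19] min(15,2)*19=38 best=38 * → r--
[0,18] min(15,19)*18=270 best=270 * → l++
[1,18] min(10,19)*17=170 best=270 → l++
[2,18] min(5,19)*16=80 best=270 → l++
[3,18] min(9,19)*15=135 best=270 → l++
[4,18] min(11,19)*14=154 best=270 → l++
[5,18] min(9,19)*13=117 best=270 → l++
[6,18] min(17,19)*12=204 best=270 → l++
[7,18] min(5,19)*11=55 best=270 → l++
[8,18] min(18,19)*10=180 best=270 → l++
[9,18] min(7,19)*9=63 best=270 → l++
[10,18] min(20,19)*8=152 best=270 → r--
[10,17] min(20,8)*7=56 best=270 → r--
[10,16] min(20,6)*6=36 best=270 → r--
[10,15] min(20,8)*5=40 best=270 → r--
[10,14] min(20,5)*4=20 best=270 → r--
[10,13] min(20,19)*3=57 best=270 → r--
[10,12] min(20,2)*2=4 best=270 → r--
[10,11] min(20,6)*1=6 best=270 → r--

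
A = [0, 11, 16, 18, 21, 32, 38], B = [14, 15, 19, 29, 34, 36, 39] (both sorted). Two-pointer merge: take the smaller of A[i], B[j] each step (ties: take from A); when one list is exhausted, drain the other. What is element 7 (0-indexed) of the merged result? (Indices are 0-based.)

merged[7] = 21

[i=0,j=0] A[i]=0<=B[j]=14 take 0 → i++
[i=1,j=0] A[i]=11<=B[j]=14 take 11 → i++
[i=2,j=0] A[i]=16>B[j]=14 take 14 → j++
[i=2,j=1] A[i]=16>B[j]=15 take 15 → j++
[i=2,j=2] A[i]=16<=B[j]=19 take 16 → i++
[i=3,j=2] A[i]=18<=B[j]=19 take 18 → i++
[i=4,j=2] A[i]=21>B[j]=19 take 19 → j++
[i=4,j=3] A[i]=21<=B[j]=29 take 21 → i++
[i=5,j=3] A[i]=32>B[j]=29 take 29 → j++
[i=5,j=4] A[i]=32<=B[j]=34 take 32 → i++
[i=6,j=4] A[i]=38>B[j]=34 take 34 → j++
[i=6,j=5] A[i]=38>B[j]=36 take 36 → j++
[i=6,j=6] A[i]=38<=B[j]=39 take 38 → i++
[i=7,j=6] A done, take B[j]=39 → j++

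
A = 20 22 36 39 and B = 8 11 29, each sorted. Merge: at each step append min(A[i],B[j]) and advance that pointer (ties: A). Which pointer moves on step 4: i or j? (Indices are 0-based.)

i=0 j=0: A[i]=20>B[j]=8 take 8, j++
i=0 j=1: A[i]=20>B[j]=11 take 11, j++
i=0 j=2: A[i]=20<=B[j]=29 take 20, i++
i=1 j=2: A[i]=22<=B[j]=29 take 22, i++

i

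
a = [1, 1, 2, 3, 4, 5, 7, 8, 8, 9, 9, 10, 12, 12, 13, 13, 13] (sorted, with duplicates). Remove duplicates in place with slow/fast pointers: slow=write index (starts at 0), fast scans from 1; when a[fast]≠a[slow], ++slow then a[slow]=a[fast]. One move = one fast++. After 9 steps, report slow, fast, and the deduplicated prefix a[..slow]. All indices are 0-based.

slow=7, fast=10, prefix=[1, 2, 3, 4, 5, 7, 8, 9]

slow=0 fast=1: a[fast]=1=a[slow] dup, fast++
slow=0 fast=2: a[fast]=2≠a[slow]=1 write a[1]=2, slow++,fast++
slow=1 fast=3: a[fast]=3≠a[slow]=2 write a[2]=3, slow++,fast++
slow=2 fast=4: a[fast]=4≠a[slow]=3 write a[3]=4, slow++,fast++
slow=3 fast=5: a[fast]=5≠a[slow]=4 write a[4]=5, slow++,fast++
slow=4 fast=6: a[fast]=7≠a[slow]=5 write a[5]=7, slow++,fast++
slow=5 fast=7: a[fast]=8≠a[slow]=7 write a[6]=8, slow++,fast++
slow=6 fast=8: a[fast]=8=a[slow] dup, fast++
slow=6 fast=9: a[fast]=9≠a[slow]=8 write a[7]=9, slow++,fast++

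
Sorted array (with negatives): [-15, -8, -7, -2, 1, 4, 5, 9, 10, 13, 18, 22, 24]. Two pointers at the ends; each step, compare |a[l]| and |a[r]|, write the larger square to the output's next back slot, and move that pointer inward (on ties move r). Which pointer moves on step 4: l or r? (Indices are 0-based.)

l

l=0 r=12: |-15|<=|24| out[12]=576, r--
l=0 r=11: |-15|<=|22| out[11]=484, r--
l=0 r=10: |-15|<=|18| out[10]=324, r--
l=0 r=9: |-15|>|13| out[9]=225, l++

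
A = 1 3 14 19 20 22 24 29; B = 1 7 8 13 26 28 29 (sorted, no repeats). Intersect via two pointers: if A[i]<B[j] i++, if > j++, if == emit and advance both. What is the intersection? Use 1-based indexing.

[i=1,j=1] 1==1 emit → i++,j++
[i=2,j=2] 3<7 → i++
[i=3,j=2] 14>7 → j++
[i=3,j=3] 14>8 → j++
[i=3,j=4] 14>13 → j++
[i=3,j=5] 14<26 → i++
[i=4,j=5] 19<26 → i++
[i=5,j=5] 20<26 → i++
[i=6,j=5] 22<26 → i++
[i=7,j=5] 24<26 → i++
[i=8,j=5] 29>26 → j++
[i=8,j=6] 29>28 → j++
[i=8,j=7] 29==29 emit → i++,j++

intersection = [1, 29]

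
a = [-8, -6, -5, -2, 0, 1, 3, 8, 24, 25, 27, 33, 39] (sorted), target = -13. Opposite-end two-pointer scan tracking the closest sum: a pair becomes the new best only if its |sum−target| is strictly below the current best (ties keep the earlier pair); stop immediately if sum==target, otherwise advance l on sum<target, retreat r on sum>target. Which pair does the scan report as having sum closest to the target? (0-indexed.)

pair (-8, -5) with sum -13 (|Δ|=0)

[0,12] -8+39=31 d=44 * → r--
[0,11] -8+33=25 d=38 * → r--
[0,10] -8+27=19 d=32 * → r--
[0,9] -8+25=17 d=30 * → r--
[0,8] -8+24=16 d=29 * → r--
[0,7] -8+8=0 d=13 * → r--
[0,6] -8+3=-5 d=8 * → r--
[0,5] -8+1=-7 d=6 * → r--
[0,4] -8+0=-8 d=5 * → r--
[0,3] -8+-2=-10 d=3 * → r--
[0,2] -8+-5=-13 d=0 * → stop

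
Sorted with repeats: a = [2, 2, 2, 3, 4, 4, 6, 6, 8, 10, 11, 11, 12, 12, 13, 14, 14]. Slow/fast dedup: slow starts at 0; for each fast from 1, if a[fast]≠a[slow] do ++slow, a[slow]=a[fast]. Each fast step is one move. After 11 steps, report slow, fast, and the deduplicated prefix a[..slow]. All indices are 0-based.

(s=0,f=1) a[fast]=2=a[slow] dup → fast++
(s=0,f=2) a[fast]=2=a[slow] dup → fast++
(s=0,f=3) a[fast]=3≠a[slow]=2 write a[1]=3 → slow++,fast++
(s=1,f=4) a[fast]=4≠a[slow]=3 write a[2]=4 → slow++,fast++
(s=2,f=5) a[fast]=4=a[slow] dup → fast++
(s=2,f=6) a[fast]=6≠a[slow]=4 write a[3]=6 → slow++,fast++
(s=3,f=7) a[fast]=6=a[slow] dup → fast++
(s=3,f=8) a[fast]=8≠a[slow]=6 write a[4]=8 → slow++,fast++
(s=4,f=9) a[fast]=10≠a[slow]=8 write a[5]=10 → slow++,fast++
(s=5,f=10) a[fast]=11≠a[slow]=10 write a[6]=11 → slow++,fast++
(s=6,f=11) a[fast]=11=a[slow] dup → fast++

slow=6, fast=12, prefix=[2, 3, 4, 6, 8, 10, 11]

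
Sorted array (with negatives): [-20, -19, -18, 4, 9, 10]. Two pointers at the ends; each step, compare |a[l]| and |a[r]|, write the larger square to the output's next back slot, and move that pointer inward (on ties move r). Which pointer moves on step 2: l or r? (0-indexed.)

l

[0,5] |-20|>|10| out[5]=400 → l++
[1,5] |-19|>|10| out[4]=361 → l++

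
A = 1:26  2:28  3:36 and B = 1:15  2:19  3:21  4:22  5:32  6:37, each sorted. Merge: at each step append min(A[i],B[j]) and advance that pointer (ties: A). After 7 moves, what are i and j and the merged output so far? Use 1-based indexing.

i=3, j=6, merged so far=[15, 19, 21, 22, 26, 28, 32]

i=1 j=1: A[i]=26>B[j]=15 take 15, j++
i=1 j=2: A[i]=26>B[j]=19 take 19, j++
i=1 j=3: A[i]=26>B[j]=21 take 21, j++
i=1 j=4: A[i]=26>B[j]=22 take 22, j++
i=1 j=5: A[i]=26<=B[j]=32 take 26, i++
i=2 j=5: A[i]=28<=B[j]=32 take 28, i++
i=3 j=5: A[i]=36>B[j]=32 take 32, j++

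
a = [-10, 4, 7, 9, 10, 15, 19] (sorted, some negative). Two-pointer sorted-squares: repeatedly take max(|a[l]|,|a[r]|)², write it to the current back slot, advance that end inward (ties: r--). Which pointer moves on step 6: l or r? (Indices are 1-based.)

r

[1,7] |-10|<=|19| out[7]=361 → r--
[1,6] |-10|<=|15| out[6]=225 → r--
[1,5] |-10|<=|10| out[5]=100 → r--
[1,4] |-10|>|9| out[4]=100 → l++
[2,4] |4|<=|9| out[3]=81 → r--
[2,3] |4|<=|7| out[2]=49 → r--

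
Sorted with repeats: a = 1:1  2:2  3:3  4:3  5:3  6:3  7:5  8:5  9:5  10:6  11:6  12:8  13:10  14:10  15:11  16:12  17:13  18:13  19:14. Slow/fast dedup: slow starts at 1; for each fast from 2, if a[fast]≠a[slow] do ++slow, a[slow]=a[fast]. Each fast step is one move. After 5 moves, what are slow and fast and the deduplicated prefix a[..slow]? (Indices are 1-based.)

slow=3, fast=7, prefix=[1, 2, 3]

(s=1,f=2) a[fast]=2≠a[slow]=1 write a[2]=2 → slow++,fast++
(s=2,f=3) a[fast]=3≠a[slow]=2 write a[3]=3 → slow++,fast++
(s=3,f=4) a[fast]=3=a[slow] dup → fast++
(s=3,f=5) a[fast]=3=a[slow] dup → fast++
(s=3,f=6) a[fast]=3=a[slow] dup → fast++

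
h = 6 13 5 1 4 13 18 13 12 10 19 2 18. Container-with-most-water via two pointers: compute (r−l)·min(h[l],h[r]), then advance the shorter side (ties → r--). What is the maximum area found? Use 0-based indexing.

max area = 143

l=0 r=12: min(6,18)*12=72 best=72 *, l++
l=1 r=12: min(13,18)*11=143 best=143 *, l++
l=2 r=12: min(5,18)*10=50 best=143, l++
l=3 r=12: min(1,18)*9=9 best=143, l++
l=4 r=12: min(4,18)*8=32 best=143, l++
l=5 r=12: min(13,18)*7=91 best=143, l++
l=6 r=12: min(18,18)*6=108 best=143, r--
l=6 r=11: min(18,2)*5=10 best=143, r--
l=6 r=10: min(18,19)*4=72 best=143, l++
l=7 r=10: min(13,19)*3=39 best=143, l++
l=8 r=10: min(12,19)*2=24 best=143, l++
l=9 r=10: min(10,19)*1=10 best=143, l++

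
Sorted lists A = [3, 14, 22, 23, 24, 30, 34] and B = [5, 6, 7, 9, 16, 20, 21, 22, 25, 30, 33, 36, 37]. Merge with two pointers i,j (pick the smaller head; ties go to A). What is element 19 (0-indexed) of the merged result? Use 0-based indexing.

merged[19] = 37

[i=0,j=0] A[i]=3<=B[j]=5 take 3 → i++
[i=1,j=0] A[i]=14>B[j]=5 take 5 → j++
[i=1,j=1] A[i]=14>B[j]=6 take 6 → j++
[i=1,j=2] A[i]=14>B[j]=7 take 7 → j++
[i=1,j=3] A[i]=14>B[j]=9 take 9 → j++
[i=1,j=4] A[i]=14<=B[j]=16 take 14 → i++
[i=2,j=4] A[i]=22>B[j]=16 take 16 → j++
[i=2,j=5] A[i]=22>B[j]=20 take 20 → j++
[i=2,j=6] A[i]=22>B[j]=21 take 21 → j++
[i=2,j=7] A[i]=22<=B[j]=22 take 22 → i++
[i=3,j=7] A[i]=23>B[j]=22 take 22 → j++
[i=3,j=8] A[i]=23<=B[j]=25 take 23 → i++
[i=4,j=8] A[i]=24<=B[j]=25 take 24 → i++
[i=5,j=8] A[i]=30>B[j]=25 take 25 → j++
[i=5,j=9] A[i]=30<=B[j]=30 take 30 → i++
[i=6,j=9] A[i]=34>B[j]=30 take 30 → j++
[i=6,j=10] A[i]=34>B[j]=33 take 33 → j++
[i=6,j=11] A[i]=34<=B[j]=36 take 34 → i++
[i=7,j=11] A done, take B[j]=36 → j++
[i=7,j=12] A done, take B[j]=37 → j++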